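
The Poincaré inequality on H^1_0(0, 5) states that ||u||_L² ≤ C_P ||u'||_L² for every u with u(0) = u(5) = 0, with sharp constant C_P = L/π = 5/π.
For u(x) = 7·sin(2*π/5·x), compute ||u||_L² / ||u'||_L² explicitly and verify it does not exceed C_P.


||u||_L² / ||u'||_L² = 5/(2*π) < C_P = 5/π.

u(x) = 7·sin(2*π/5·x), so u'(x) = 14*π*cos(2*π*x/5)/5.
Writing u(x) = A·sin(kπx/L) with A = 7 and k = 2, use ∫_0^L sin²(kπx/L) dx = L/2 and ∫_0^L cos²(kπx/L) dx = L/2.
u² = 49·sin²(2*π/5·x) and (u')² = 196*π^2/25·cos²(2*π/5·x), and each of sin², cos² integrates to L/2 = 5/2 over (0, 5).
∫_0^5 u² dx = 245/2, so ||u||_L² = 7*sqrt(10)/2.
∫_0^5 (u')² dx = 98*π^2/5, so ||u'||_L² = 7*sqrt(10)*π/5.
Ratio ||u||_L² / ||u'||_L² = 5/(2*π).
Sharp Poincaré constant on H^1_0(0, 5) is C_P = L/π = 5/π, achieved by sin(π/5·x).
This is the k = 2 harmonic; the ratio L/(kπ) is strictly less than C_P = L/π, consistent with the sharp inequality ||u||_L² ≤ C_P ||u'||_L².


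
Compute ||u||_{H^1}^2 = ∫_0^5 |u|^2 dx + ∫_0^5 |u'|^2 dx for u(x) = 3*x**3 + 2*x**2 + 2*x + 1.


||u||_{H^1}^2 = 2919475/14

The H^1 norm (squared) on an interval (0, L) is
  ||u||_{H^1}^2 = ∫_0^L u(x)^2 dx + ∫_0^L u'(x)^2 dx.
Compute u'(x) = 9*x**2 + 4*x + 2.
Then u(x)^2 = 9*x**6 + 12*x**5 + 16*x**4 + 14*x**3 + 8*x**2 + 4*x + 1 and u'(x)^2 = 81*x**4 + 72*x**3 + 52*x**2 + 16*x + 4.
Integrate each monomial from 0 to 5 using ∫_0^5 c·x^n dx = c·5^(n+1)/(n+1):
  ∫_0^5 u(x)^2 dx = ∫_0^5 (9*x^6 + 12*x^5 + 16*x^4 + 14*x^3 + 8*x^2 + 4*x + 1) dx. Term by term:
    ∫_0^5 9*x^6 dx = 703125/7;  ∫_0^5 12*x^5 dx = 31250;  ∫_0^5 16*x^4 dx = 10000;
    ∫_0^5 14*x^3 dx = 4375/2;  ∫_0^5 8*x^2 dx = 1000/3;  ∫_0^5 4*x dx = 50;
    ∫_0^5 1 dx = 5.
  Sum: 703125/7 + 31250 + 10000 + 4375/2 + 1000/3 + 50 + 5 = 6059435/42.
  ∫_0^5 u'(x)^2 dx = ∫_0^5 (81*x^4 + 72*x^3 + 52*x^2 + 16*x + 4) dx. Term by term:
    ∫_0^5 81*x^4 dx = 50625;  ∫_0^5 72*x^3 dx = 11250;  ∫_0^5 52*x^2 dx = 6500/3;
    ∫_0^5 16*x dx = 200;  ∫_0^5 4 dx = 20.
  Sum: 50625 + 11250 + 6500/3 + 200 + 20 = 192785/3.
Adding: ||u||_{H^1}^2 = 6059435/42 + 192785/3 = 2919475/14.


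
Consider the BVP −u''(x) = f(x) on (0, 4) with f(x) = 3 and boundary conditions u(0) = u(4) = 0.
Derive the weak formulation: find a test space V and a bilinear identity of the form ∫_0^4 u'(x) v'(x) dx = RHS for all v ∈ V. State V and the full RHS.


V = H^1_0(0, 4) (so v(0) = v(4) = 0); weak form: ∫_0^4 u'v' dx = ∫_0^4 (3) v dx for all v ∈ V.

Multiply both sides by a test function v and integrate from 0 to 4:
  ∫_0^4 −u''(x) v(x) dx = ∫_0^4 f(x) v(x) dx.
Integrate the LHS by parts once:
  ∫_0^4 −u'' v dx = −[u'(x) v(x)]_0^4 + ∫_0^4 u'(x) v'(x) dx.
Thus ∫_0^4 u'(x) v'(x) dx = ∫_0^4 f(x) v(x) dx + [u'(x) v(x)]_0^4.
Choose V so that boundary terms are either known or forced to vanish.
u is Dirichlet: u(0) = u(4) = 0. Let V = H^1_0(0, 4); then v(0) = v(4) = 0, and [u' v]_0^4 = 0.
Weak formulation: find u (satisfying any essential BC) such that ∫_0^4 u'(x) v'(x) dx = ∫_0^4 f v dx for all v ∈ V.
Substituting f(x) = 3, the right-hand side is ∫_0^4 (3) v dx.


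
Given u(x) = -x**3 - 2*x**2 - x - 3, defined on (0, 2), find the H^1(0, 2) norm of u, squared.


||u||_{H^1}^2 = 3040/7

The H^1 norm (squared) on an interval (0, L) is
  ||u||_{H^1}^2 = ∫_0^L u(x)^2 dx + ∫_0^L u'(x)^2 dx.
Compute u'(x) = -3*x**2 - 4*x - 1.
Then u(x)^2 = x**6 + 4*x**5 + 6*x**4 + 10*x**3 + 13*x**2 + 6*x + 9 and u'(x)^2 = 9*x**4 + 24*x**3 + 22*x**2 + 8*x + 1.
Integrate each monomial from 0 to 2 using ∫_0^2 c·x^n dx = c·2^(n+1)/(n+1):
  ∫_0^2 u(x)^2 dx = ∫_0^2 (x^6 + 4*x^5 + 6*x^4 + 10*x^3 + 13*x^2 + 6*x + 9) dx. Term by term:
    ∫_0^2 x^6 dx = 128/7;  ∫_0^2 4*x^5 dx = 128/3;  ∫_0^2 6*x^4 dx = 192/5;
    ∫_0^2 10*x^3 dx = 40;  ∫_0^2 13*x^2 dx = 104/3;  ∫_0^2 6*x dx = 12;
    ∫_0^2 9 dx = 18.
  Sum: 128/7 + 128/3 + 192/5 + 40 + 104/3 + 12 + 18 = 21422/105.
  ∫_0^2 u'(x)^2 dx = ∫_0^2 (9*x^4 + 24*x^3 + 22*x^2 + 8*x + 1) dx. Term by term:
    ∫_0^2 9*x^4 dx = 288/5;  ∫_0^2 24*x^3 dx = 96;  ∫_0^2 22*x^2 dx = 176/3;
    ∫_0^2 8*x dx = 16;  ∫_0^2 1 dx = 2.
  Sum: 288/5 + 96 + 176/3 + 16 + 2 = 3454/15.
Adding: ||u||_{H^1}^2 = 21422/105 + 3454/15 = 3040/7.


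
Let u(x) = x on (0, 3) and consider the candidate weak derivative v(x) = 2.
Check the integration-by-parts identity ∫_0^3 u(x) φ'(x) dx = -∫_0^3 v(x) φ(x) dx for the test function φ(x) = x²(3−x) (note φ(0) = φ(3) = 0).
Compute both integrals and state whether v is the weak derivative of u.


LHS = -27/4, RHS = -27/2. No, v is not the weak derivative of u.

u(x) = x, classical derivative u'(x) = 1.
φ(x) = x²(3−x), so φ'(x) = 3*x*(2 - x).
Note φ(0) = φ(3) = 0, so the boundary term u·φ vanishes.
LHS = ∫_0^3 u(x) φ'(x) dx = ∫_0^3 (-3*x^3 + 6*x^2) dx. Term by term:
  ∫_0^3 -3*x^3 dx = -243/4;  ∫_0^3 6*x^2 dx = 54.
Sum: -243/4 + 54 = -27/4.
So LHS = -27/4.
∫_0^3 v(x) φ(x) dx = ∫_0^3 (-2*x^3 + 6*x^2) dx. Term by term:
  ∫_0^3 -2*x^3 dx = -81/2;  ∫_0^3 6*x^2 dx = 54.
Sum: -81/2 + 54 = 27/2.
So RHS = -∫_0^3 v(x) φ(x) dx = -27/2.
LHS − RHS = 27/4 ≠ 0, so the identity fails.
(For a valid weak derivative the identity must hold for EVERY test function, in particular this one. The failure shows v is NOT the weak derivative of u.)
Correct weak derivative would be u'(x) = 1.


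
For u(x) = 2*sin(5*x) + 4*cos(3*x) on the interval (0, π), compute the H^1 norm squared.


||u||_{H^1(0,π)}^2 = 132*π

u'(x) = -12*sin(3*x) + 10*cos(5*x).
Expand u² and (u')² and integrate term by term on (0, π), using: for integers n ≥ 1, ∫_0^π sin²(nx) dx = ∫_0^π cos²(nx) dx = π/2; for n ≠ n', ∫_0^π sin(nx)sin(n'x) dx = ∫_0^π cos(nx)cos(n'x) dx = 0; and by product-to-sum, ∫_0^π sin(nx)cos(n'x) dx = ½∫_0^π [sin((n+n')x) + sin((n−n')x)] dx, which is 0 when n+n' is even and 2n/(n²−n'²) when n+n' is odd (it need not vanish on (0, π)).
  u² squared terms: (2)²·∫sin(5x)² dx = 4·π/2 = 2*π;  (4)²·∫cos(3x)² dx = 16·π/2 = 8*π.
  u² cross terms: 2·(2)·(4)·∫sin(5x)·cos(3x) dx = 16·(0) = 0.
  So ∫_0^π u² dx = 2*π + 8*π + 0 = 10*π.
  (u')² squared terms: (-12)²·∫sin(3x)² dx = 144·π/2 = 72*π;  (10)²·∫cos(5x)² dx = 100·π/2 = 50*π.
  (u')² cross terms: 2·(-12)·(10)·∫sin(3x)·cos(5x) dx = -240·(0) = 0.
  So ∫_0^π (u')² dx = 72*π + 50*π + 0 = 122*π.
||u||_{H^1}^2 = (10*π) + (122*π) = 132*π.


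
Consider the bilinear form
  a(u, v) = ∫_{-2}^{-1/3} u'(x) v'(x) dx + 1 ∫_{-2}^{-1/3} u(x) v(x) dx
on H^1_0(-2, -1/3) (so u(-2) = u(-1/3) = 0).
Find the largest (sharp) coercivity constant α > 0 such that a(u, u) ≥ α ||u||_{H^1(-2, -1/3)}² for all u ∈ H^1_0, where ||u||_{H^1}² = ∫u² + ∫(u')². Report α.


α = 1

Coercivity of a(·,·) on H^1_0(-2, -1/3) means a(u, u) ≥ α ||u||_{H^1}² for every u ∈ H^1_0.
The interval has length L = 5/3, and Poincaré/coercivity depend only on L. Here a(u, u) = ∫(u')² + (1)·∫u².
Here c = 1 ≥ 1, so a(u,u) = ∫(u')² + c∫u² ≥ ∫(u')² + ∫u² = ||u||_{H^1}², i.e. α = 1 works. No larger α is possible: a(u,u) ≥ α||u||_{H^1}² means (1−α)∫(u')² ≥ (α−c)∫u², and for the modes u_n = sin(nπ(x−x₀)/L) (x₀ the left endpoint) one has ∫u_n²/∫(u_n')² = (L/(nπ))² → 0, so a(u_n,u_n)/||u_n||_{H^1}² → 1. Hence the optimal constant is α = 1.
Therefore α = 1.


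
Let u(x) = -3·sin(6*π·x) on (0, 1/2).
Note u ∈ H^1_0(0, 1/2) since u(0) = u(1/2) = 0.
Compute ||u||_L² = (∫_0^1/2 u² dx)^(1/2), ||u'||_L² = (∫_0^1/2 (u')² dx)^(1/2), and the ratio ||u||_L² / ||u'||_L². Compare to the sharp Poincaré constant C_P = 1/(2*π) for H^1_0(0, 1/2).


||u||_L² / ||u'||_L² = 1/(6*π) < C_P = 1/(2*π).

u(x) = -3·sin(6*π·x), so u'(x) = -18*π*cos(6*π*x).
Writing u(x) = A·sin(kπx/L) with A = -3 and k = 3, use ∫_0^L sin²(kπx/L) dx = L/2 and ∫_0^L cos²(kπx/L) dx = L/2.
u² = 9·sin²(6*π·x) and (u')² = 324*π^2·cos²(6*π·x), and each of sin², cos² integrates to L/2 = 1/4 over (0, 1/2).
∫_0^1/2 u² dx = 9/4, so ||u||_L² = 3/2.
∫_0^1/2 (u')² dx = 81*π^2, so ||u'||_L² = 9*π.
Ratio ||u||_L² / ||u'||_L² = 1/(6*π).
Sharp Poincaré constant on H^1_0(0, 1/2) is C_P = L/π = 1/(2*π), achieved by sin(2*π·x).
This is the k = 3 harmonic; the ratio L/(kπ) is strictly less than C_P = L/π, consistent with the sharp inequality ||u||_L² ≤ C_P ||u'||_L².


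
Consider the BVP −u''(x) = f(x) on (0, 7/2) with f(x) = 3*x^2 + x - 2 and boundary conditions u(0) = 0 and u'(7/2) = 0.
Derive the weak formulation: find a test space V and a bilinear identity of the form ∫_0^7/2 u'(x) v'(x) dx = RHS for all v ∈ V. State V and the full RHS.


V = {v ∈ H^1(0, 7/2) : v(0) = 0} (test functions vanish at x = 0 where u is specified); weak form: ∫_0^7/2 u'v' dx = ∫_0^7/2 (3*x^2 + x - 2) v dx for all v ∈ V.

Multiply both sides by a test function v and integrate from 0 to 7/2:
  ∫_0^7/2 −u''(x) v(x) dx = ∫_0^7/2 f(x) v(x) dx.
Integrate the LHS by parts once:
  ∫_0^7/2 −u'' v dx = −[u'(x) v(x)]_0^7/2 + ∫_0^7/2 u'(x) v'(x) dx.
Thus ∫_0^7/2 u'(x) v'(x) dx = ∫_0^7/2 f(x) v(x) dx + [u'(x) v(x)]_0^7/2.
Choose V so that boundary terms are either known or forced to vanish.
Mixed BC: u(0) = 0 (Dirichlet) and u'(7/2) = 0 (Neumann). Define V = {v ∈ H^1(0, 7/2) : v(0) = 0}. Then [u' v]_0^7/2 = u'(7/2)·v(7/2) − u'(0)·0 = 0.
Weak formulation: find u (satisfying any essential BC) such that ∫_0^7/2 u'(x) v'(x) dx = ∫_0^7/2 f v dx for all v ∈ V (Dirichlet at 0 absorbed into V; the Neumann datum at x = 7/2 is zero, so no boundary term remains).
Substituting f(x) = 3*x^2 + x - 2, the right-hand side is ∫_0^7/2 (3*x^2 + x - 2) v dx.


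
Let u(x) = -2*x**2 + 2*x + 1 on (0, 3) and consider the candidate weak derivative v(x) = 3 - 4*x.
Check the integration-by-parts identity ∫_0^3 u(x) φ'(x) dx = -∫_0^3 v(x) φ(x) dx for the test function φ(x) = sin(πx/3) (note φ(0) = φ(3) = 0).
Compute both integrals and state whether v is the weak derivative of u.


LHS = 24/π, RHS = 18/π. No, v is not the weak derivative of u.

u(x) = -2*x**2 + 2*x + 1, classical derivative u'(x) = 2 - 4*x.
φ(x) = sin(πx/3), so φ'(x) = π*cos(π*x/3)/3.
Note φ(0) = φ(3) = 0, so the boundary term u·φ vanishes.
LHS = ∫_0^3 u(x) φ'(x) dx = ∫_0^3 (-2*π*x^2*cos(π*x/3)/3 + 2*π*x*cos(π*x/3)/3 + π*cos(π*x/3)/3) dx. Term by term:
  ∫_0^3 π*cos(π*x/3)/3 dx = 0;  ∫_0^3 -2*π*x^2*cos(π*x/3)/3 dx = 36/π;  ∫_0^3 2*π*x*cos(π*x/3)/3 dx = -12/π.
Sum: 0 + 36/π − 12/π = 24/π.
So LHS = 24/π.
∫_0^3 v(x) φ(x) dx = ∫_0^3 (-4*x*sin(π*x/3) + 3*sin(π*x/3)) dx. Term by term:
  ∫_0^3 3*sin(π*x/3) dx = 18/π;  ∫_0^3 -4*x*sin(π*x/3) dx = -36/π.
Sum: 18/π − 36/π = -18/π.
So RHS = -∫_0^3 v(x) φ(x) dx = 18/π.
LHS − RHS = 6/π ≠ 0, so the identity fails.
(For a valid weak derivative the identity must hold for EVERY test function, in particular this one. The failure shows v is NOT the weak derivative of u.)
Correct weak derivative would be u'(x) = 2 - 4*x.


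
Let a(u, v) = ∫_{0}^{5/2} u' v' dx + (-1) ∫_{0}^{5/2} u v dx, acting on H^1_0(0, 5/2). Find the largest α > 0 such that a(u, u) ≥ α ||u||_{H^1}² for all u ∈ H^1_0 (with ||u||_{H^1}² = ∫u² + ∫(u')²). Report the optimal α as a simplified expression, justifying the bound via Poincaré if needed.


α = (-25 + 4*π^2)/(25 + 4*π^2)

Coercivity of a(·,·) on H^1_0(0, 5/2) means a(u, u) ≥ α ||u||_{H^1}² for every u ∈ H^1_0.
The interval has length L = 5/2, and Poincaré/coercivity depend only on L. Here a(u, u) = ∫(u')² + (-1)·∫u².
Here c = -1 < 0 with |c| < (π/L)² = 4*π^2/25, so coercivity still holds. The condition a(u,u) ≥ α||u||_{H^1}² reads (1−α)∫(u')² ≥ (α−c)∫u². Any admissible α is ≤ 1 (rapidly oscillating u have ∫u²/∫(u')² → 0), and α = 1 would force 0 ≥ (1−c)∫u², impossible since c < 1; so 1−α > 0. By the sharp Poincaré inequality on H^1_0 of an interval of length L, ∫(u')² ≥ (π/L)²∫u² with equality for the first sine mode sin(π(x−x₀)/L) (x₀ the left endpoint), so the inequality holds for all u iff (1−α)(π/L)² ≥ α − c, i.e. α ≤ ((π/L)² + c)/((π/L)² + 1) = (1 + c(L/π)²)/(1 + (L/π)²). (Direct route, valid since c ≤ 0: Poincaré gives c∫u² ≥ c(L/π)²∫(u')², so a(u,u) ≥ (1 + c(L/π)²)∫(u')², while ||u||_{H^1}² ≤ (1 + (L/π)²)∫(u')²; dividing yields the same α.) With (π/L)² = 4*π^2/25 and c = -1, the largest admissible constant is α = ((π/L)² + c)/((π/L)² + 1).
Simplifying, α = (-25 + 4*π^2)/(25 + 4*π^2).


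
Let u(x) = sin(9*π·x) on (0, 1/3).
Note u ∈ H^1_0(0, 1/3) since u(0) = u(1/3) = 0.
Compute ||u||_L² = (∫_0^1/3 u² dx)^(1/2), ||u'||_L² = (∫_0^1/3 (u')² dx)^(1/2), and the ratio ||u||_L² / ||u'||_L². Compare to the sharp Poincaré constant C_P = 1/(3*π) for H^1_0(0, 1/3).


||u||_L² / ||u'||_L² = 1/(9*π) < C_P = 1/(3*π).

u(x) = sin(9*π·x), so u'(x) = 9*π*cos(9*π*x).
Writing u(x) = A·sin(kπx/L) with A = 1 and k = 3, use ∫_0^L sin²(kπx/L) dx = L/2 and ∫_0^L cos²(kπx/L) dx = L/2.
u² = 1·sin²(9*π·x) and (u')² = 81*π^2·cos²(9*π·x), and each of sin², cos² integrates to L/2 = 1/6 over (0, 1/3).
∫_0^1/3 u² dx = 1/6, so ||u||_L² = sqrt(6)/6.
∫_0^1/3 (u')² dx = 27*π^2/2, so ||u'||_L² = 3*sqrt(6)*π/2.
Ratio ||u||_L² / ||u'||_L² = 1/(9*π).
Sharp Poincaré constant on H^1_0(0, 1/3) is C_P = L/π = 1/(3*π), achieved by sin(3*π·x).
This is the k = 3 harmonic; the ratio L/(kπ) is strictly less than C_P = L/π, consistent with the sharp inequality ||u||_L² ≤ C_P ||u'||_L².


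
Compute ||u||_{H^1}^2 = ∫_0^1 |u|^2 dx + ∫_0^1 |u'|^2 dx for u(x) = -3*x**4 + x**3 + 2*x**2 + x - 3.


||u||_{H^1}^2 = 509/60

The H^1 norm (squared) on an interval (0, L) is
  ||u||_{H^1}^2 = ∫_0^L u(x)^2 dx + ∫_0^L u'(x)^2 dx.
Compute u'(x) = -12*x**3 + 3*x**2 + 4*x + 1.
Then u(x)^2 = 9*x**8 - 6*x**7 - 11*x**6 - 2*x**5 + 24*x**4 - 2*x**3 - 11*x**2 - 6*x + 9 and u'(x)^2 = 144*x**6 - 72*x**5 - 87*x**4 + 22*x**2 + 8*x + 1.
Integrate each monomial from 0 to 1 using ∫_0^1 c·x^n dx = c·1^(n+1)/(n+1):
  ∫_0^1 u(x)^2 dx = ∫_0^1 (9*x^8 - 6*x^7 - 11*x^6 - 2*x^5 + 24*x^4 - 2*x^3 - 11*x^2 - 6*x + 9) dx. Term by term:
    ∫_0^1 9*x^8 dx = 1;  ∫_0^1 -6*x^7 dx = -3/4;  ∫_0^1 -11*x^6 dx = -11/7;
    ∫_0^1 -2*x^5 dx = -1/3;  ∫_0^1 24*x^4 dx = 24/5;  ∫_0^1 -2*x^3 dx = -1/2;
    ∫_0^1 -11*x^2 dx = -11/3;  ∫_0^1 -6*x dx = -3;  ∫_0^1 9 dx = 9.
  Sum: 1 − 3/4 − 11/7 − 1/3 + 24/5 − 1/2 − 11/3 − 3 + 9 = 697/140.
  ∫_0^1 u'(x)^2 dx = ∫_0^1 (144*x^6 - 72*x^5 - 87*x^4 + 22*x^2 + 8*x + 1) dx. Term by term:
    ∫_0^1 144*x^6 dx = 144/7;  ∫_0^1 -72*x^5 dx = -12;  ∫_0^1 -87*x^4 dx = -87/5;
    ∫_0^1 22*x^2 dx = 22/3;  ∫_0^1 8*x dx = 4;  ∫_0^1 1 dx = 1.
  Sum: 144/7 − 12 − 87/5 + 22/3 + 4 + 1 = 368/105.
Adding: ||u||_{H^1}^2 = 697/140 + 368/105 = 509/60.


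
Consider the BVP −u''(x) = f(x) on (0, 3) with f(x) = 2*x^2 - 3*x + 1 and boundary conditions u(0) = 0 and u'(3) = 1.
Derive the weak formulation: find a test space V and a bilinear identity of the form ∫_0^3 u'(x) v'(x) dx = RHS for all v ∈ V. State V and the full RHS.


V = {v ∈ H^1(0, 3) : v(0) = 0} (test functions vanish at x = 0 where u is specified); weak form: ∫_0^3 u'v' dx = ∫_0^3 (2*x^2 - 3*x + 1) v dx + v(3) for all v ∈ V.

Multiply both sides by a test function v and integrate from 0 to 3:
  ∫_0^3 −u''(x) v(x) dx = ∫_0^3 f(x) v(x) dx.
Integrate the LHS by parts once:
  ∫_0^3 −u'' v dx = −[u'(x) v(x)]_0^3 + ∫_0^3 u'(x) v'(x) dx.
Thus ∫_0^3 u'(x) v'(x) dx = ∫_0^3 f(x) v(x) dx + [u'(x) v(x)]_0^3.
Choose V so that boundary terms are either known or forced to vanish.
Mixed BC: u(0) = 0 (Dirichlet) and u'(3) = 1 (Neumann). Define V = {v ∈ H^1(0, 3) : v(0) = 0}. Then [u' v]_0^3 = u'(3)·v(3) − u'(0)·0 = v(3).
Weak formulation: find u (satisfying any essential BC) such that ∫_0^3 u'(x) v'(x) dx = ∫_0^3 f v dx + v(3) for all v ∈ V (Dirichlet at 0 absorbed into V; Neumann datum at x = 3 contributes the boundary term).
Substituting f(x) = 2*x^2 - 3*x + 1, the right-hand side is ∫_0^3 (2*x^2 - 3*x + 1) v dx + v(3).


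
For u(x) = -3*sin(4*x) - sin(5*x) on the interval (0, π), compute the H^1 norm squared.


||u||_{H^1(0,π)}^2 = 179*π/2

u'(x) = -12*cos(4*x) - 5*cos(5*x).
Expand u² and (u')² and integrate term by term on (0, π), using: for integers n ≥ 1, ∫_0^π sin²(nx) dx = ∫_0^π cos²(nx) dx = π/2; for n ≠ n', ∫_0^π sin(nx)sin(n'x) dx = ∫_0^π cos(nx)cos(n'x) dx = 0; and by product-to-sum, ∫_0^π sin(nx)cos(n'x) dx = ½∫_0^π [sin((n+n')x) + sin((n−n')x)] dx, which is 0 when n+n' is even and 2n/(n²−n'²) when n+n' is odd (it need not vanish on (0, π)).
  u² squared terms: (-1)²·∫sin(5x)² dx = 1·π/2 = π/2;  (-3)²·∫sin(4x)² dx = 9·π/2 = 9*π/2.
  u² cross terms: 2·(-1)·(-3)·∫sin(5x)·sin(4x) dx = 6·(0) = 0.
  So ∫_0^π u² dx = π/2 + 9*π/2 + 0 = 5*π.
  (u')² squared terms: (-12)²·∫cos(4x)² dx = 144·π/2 = 72*π;  (-5)²·∫cos(5x)² dx = 25·π/2 = 25*π/2.
  (u')² cross terms: 2·(-12)·(-5)·∫cos(4x)·cos(5x) dx = 120·(0) = 0.
  So ∫_0^π (u')² dx = 72*π + 25*π/2 + 0 = 169*π/2.
||u||_{H^1}^2 = (5*π) + (169*π/2) = 179*π/2.


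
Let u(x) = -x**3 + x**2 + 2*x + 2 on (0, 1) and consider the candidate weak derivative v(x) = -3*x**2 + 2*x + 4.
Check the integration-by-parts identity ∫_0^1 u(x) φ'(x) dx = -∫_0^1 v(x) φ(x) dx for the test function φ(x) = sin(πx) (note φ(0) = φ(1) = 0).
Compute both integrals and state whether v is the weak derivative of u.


LHS = -3/π - 12/π^3, RHS = -7/π - 12/π^3. No, v is not the weak derivative of u.

u(x) = -x**3 + x**2 + 2*x + 2, classical derivative u'(x) = -3*x**2 + 2*x + 2.
φ(x) = sin(πx), so φ'(x) = π*cos(π*x).
Note φ(0) = φ(1) = 0, so the boundary term u·φ vanishes.
LHS = ∫_0^1 u(x) φ'(x) dx = ∫_0^1 (-π*x^3*cos(π*x) + π*x^2*cos(π*x) + 2*π*x*cos(π*x) + 2*π*cos(π*x)) dx. Term by term:
  ∫_0^1 2*π*cos(π*x) dx = 0;  ∫_0^1 π*x^2*cos(π*x) dx = -2/π;  ∫_0^1 -π*x^3*cos(π*x) dx = -12/π^3 + 3/π;
  ∫_0^1 2*π*x*cos(π*x) dx = -4/π.
Sum: 0 − 2/π + -12/π^3 + 3/π − 4/π = -3/π - 12/π^3.
So LHS = -3/π - 12/π^3.
∫_0^1 v(x) φ(x) dx = ∫_0^1 (-3*x^2*sin(π*x) + 2*x*sin(π*x) + 4*sin(π*x)) dx. Term by term:
  ∫_0^1 4*sin(π*x) dx = 8/π;  ∫_0^1 -3*x^2*sin(π*x) dx = -3/π + 12/π^3;  ∫_0^1 2*x*sin(π*x) dx = 2/π.
Sum: 8/π + -3/π + 12/π^3 + 2/π = 12/π^3 + 7/π.
So RHS = -∫_0^1 v(x) φ(x) dx = -7/π - 12/π^3.
LHS − RHS = 4/π ≠ 0, so the identity fails.
(For a valid weak derivative the identity must hold for EVERY test function, in particular this one. The failure shows v is NOT the weak derivative of u.)
Correct weak derivative would be u'(x) = -3*x**2 + 2*x + 2.


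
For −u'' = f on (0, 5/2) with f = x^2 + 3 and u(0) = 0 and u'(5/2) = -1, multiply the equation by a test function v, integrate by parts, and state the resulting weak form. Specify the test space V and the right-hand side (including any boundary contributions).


V = {v ∈ H^1(0, 5/2) : v(0) = 0} (test functions vanish at x = 0 where u is specified); weak form: ∫_0^5/2 u'v' dx = ∫_0^5/2 (x^2 + 3) v dx − v(5/2) for all v ∈ V.

Multiply both sides by a test function v and integrate from 0 to 5/2:
  ∫_0^5/2 −u''(x) v(x) dx = ∫_0^5/2 f(x) v(x) dx.
Integrate the LHS by parts once:
  ∫_0^5/2 −u'' v dx = −[u'(x) v(x)]_0^5/2 + ∫_0^5/2 u'(x) v'(x) dx.
Thus ∫_0^5/2 u'(x) v'(x) dx = ∫_0^5/2 f(x) v(x) dx + [u'(x) v(x)]_0^5/2.
Choose V so that boundary terms are either known or forced to vanish.
Mixed BC: u(0) = 0 (Dirichlet) and u'(5/2) = -1 (Neumann). Define V = {v ∈ H^1(0, 5/2) : v(0) = 0}. Then [u' v]_0^5/2 = u'(5/2)·v(5/2) − u'(0)·0 = − v(5/2).
Weak formulation: find u (satisfying any essential BC) such that ∫_0^5/2 u'(x) v'(x) dx = ∫_0^5/2 f v dx − v(5/2) for all v ∈ V (Dirichlet at 0 absorbed into V; Neumann datum at x = 5/2 contributes the boundary term).
Substituting f(x) = x^2 + 3, the right-hand side is ∫_0^5/2 (x^2 + 3) v dx − v(5/2).


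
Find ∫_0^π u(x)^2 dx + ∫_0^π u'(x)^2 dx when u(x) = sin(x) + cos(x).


||u||_{H^1(0,π)}^2 = 2*π

u'(x) = -sin(x) + cos(x).
Expand u² and (u')² and integrate term by term on (0, π), using: for integers n ≥ 1, ∫_0^π sin²(nx) dx = ∫_0^π cos²(nx) dx = π/2; for n ≠ n', ∫_0^π sin(nx)sin(n'x) dx = ∫_0^π cos(nx)cos(n'x) dx = 0; and by product-to-sum, ∫_0^π sin(nx)cos(n'x) dx = ½∫_0^π [sin((n+n')x) + sin((n−n')x)] dx, which is 0 when n+n' is even and 2n/(n²−n'²) when n+n' is odd (it need not vanish on (0, π)).
  u² squared terms: (1)²·∫cos(x)² dx = 1·π/2 = π/2;  (1)²·∫sin(x)² dx = 1·π/2 = π/2.
  u² cross terms: 2·(1)·(1)·∫cos(x)·sin(x) dx = 2·(0) = 0.
  So ∫_0^π u² dx = π/2 + π/2 + 0 = π.
  (u')² squared terms: (-1)²·∫sin(x)² dx = 1·π/2 = π/2;  (1)²·∫cos(x)² dx = 1·π/2 = π/2.
  (u')² cross terms: 2·(-1)·(1)·∫sin(x)·cos(x) dx = -2·(0) = 0.
  So ∫_0^π (u')² dx = π/2 + π/2 + 0 = π.
||u||_{H^1}^2 = (π) + (π) = 2*π.


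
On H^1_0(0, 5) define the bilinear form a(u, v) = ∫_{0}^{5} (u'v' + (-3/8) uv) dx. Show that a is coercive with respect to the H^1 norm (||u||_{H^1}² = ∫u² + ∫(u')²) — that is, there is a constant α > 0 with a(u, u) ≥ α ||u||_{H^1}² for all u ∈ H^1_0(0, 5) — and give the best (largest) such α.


α = (-75/8 + π^2)/(π^2 + 25)

Coercivity of a(·,·) on H^1_0(0, 5) means a(u, u) ≥ α ||u||_{H^1}² for every u ∈ H^1_0.
The interval has length L = 5, and Poincaré/coercivity depend only on L. Here a(u, u) = ∫(u')² + (-3/8)·∫u².
Here c = -3/8 < 0 with |c| < (π/L)² = π^2/25, so coercivity still holds. The condition a(u,u) ≥ α||u||_{H^1}² reads (1−α)∫(u')² ≥ (α−c)∫u². Any admissible α is ≤ 1 (rapidly oscillating u have ∫u²/∫(u')² → 0), and α = 1 would force 0 ≥ (1−c)∫u², impossible since c < 1; so 1−α > 0. By the sharp Poincaré inequality on H^1_0 of an interval of length L, ∫(u')² ≥ (π/L)²∫u² with equality for the first sine mode sin(π(x−x₀)/L) (x₀ the left endpoint), so the inequality holds for all u iff (1−α)(π/L)² ≥ α − c, i.e. α ≤ ((π/L)² + c)/((π/L)² + 1) = (1 + c(L/π)²)/(1 + (L/π)²). (Direct route, valid since c ≤ 0: Poincaré gives c∫u² ≥ c(L/π)²∫(u')², so a(u,u) ≥ (1 + c(L/π)²)∫(u')², while ||u||_{H^1}² ≤ (1 + (L/π)²)∫(u')²; dividing yields the same α.) With (π/L)² = π^2/25 and c = -3/8, the largest admissible constant is α = ((π/L)² + c)/((π/L)² + 1).
Simplifying, α = (-75/8 + π^2)/(π^2 + 25).


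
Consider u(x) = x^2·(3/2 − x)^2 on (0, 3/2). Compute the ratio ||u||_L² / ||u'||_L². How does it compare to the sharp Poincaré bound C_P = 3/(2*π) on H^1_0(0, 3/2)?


||u||_L² / ||u'||_L² = sqrt(3)/4 < C_P = 3/(2*π).

u(x) = x^2·(3/2 − x)^2, so u'(x) = x*(2*x - 3)*(4*x - 3)/2.
u(x) = x^2·(3/2 − x)^2 vanishes at x = 0 and x = 3/2, so u ∈ H^1_0(0, 3/2). Differentiate via the product rule and integrate the resulting polynomials term by term.
  ∫_0^3/2 u² dx = ∫_0^3/2 (x^8 - 6*x^7 + 27*x^6/2 - 27*x^5/2 + 81*x^4/16) dx. Term by term:
    ∫_0^3/2 x^8 dx = 2187/512;  ∫_0^3/2 -6*x^7 dx = -19683/1024;  ∫_0^3/2 27*x^6/2 dx = 59049/1792;
    ∫_0^3/2 -27*x^5/2 dx = -6561/256;  ∫_0^3/2 81*x^4/16 dx = 19683/2560.
  Sum: 2187/512 − 19683/1024 + 59049/1792 − 6561/256 + 19683/2560 = 2187/35840.
  ∫_0^3/2 (u')² dx = ∫_0^3/2 (16*x^6 - 72*x^5 + 117*x^4 - 81*x^3 + 81*x^2/4) dx. Term by term:
    ∫_0^3/2 16*x^6 dx = 2187/56;  ∫_0^3/2 -72*x^5 dx = -2187/16;  ∫_0^3/2 117*x^4 dx = 28431/160;
    ∫_0^3/2 -81*x^3 dx = -6561/64;  ∫_0^3/2 81*x^2/4 dx = 729/32.
  Sum: 2187/56 − 2187/16 + 28431/160 − 6561/64 + 729/32 = 729/2240.
∫_0^3/2 u² dx = 2187/35840, so ||u||_L² = 27*sqrt(105)/1120.
∫_0^3/2 (u')² dx = 729/2240, so ||u'||_L² = 27*sqrt(35)/280.
Ratio ||u||_L² / ||u'||_L² = sqrt(3)/4.
Sharp Poincaré constant on H^1_0(0, 3/2) is C_P = L/π = 3/(2*π), achieved by sin(2*π/3·x).
A polynomial bump cannot attain the sharp Poincaré constant (only the first sine eigenfunction does), so the ratio is strictly less than C_P, consistent with ||u||_L² ≤ C_P ||u'||_L².


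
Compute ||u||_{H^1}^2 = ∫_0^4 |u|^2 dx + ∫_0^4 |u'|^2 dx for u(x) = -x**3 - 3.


||u||_{H^1}^2 = 161132/35

The H^1 norm (squared) on an interval (0, L) is
  ||u||_{H^1}^2 = ∫_0^L u(x)^2 dx + ∫_0^L u'(x)^2 dx.
Compute u'(x) = -3*x**2.
Then u(x)^2 = x**6 + 6*x**3 + 9 and u'(x)^2 = 9*x**4.
Integrate each monomial from 0 to 4 using ∫_0^4 c·x^n dx = c·4^(n+1)/(n+1):
  ∫_0^4 u(x)^2 dx = ∫_0^4 (x^6 + 6*x^3 + 9) dx. Term by term:
    ∫_0^4 x^6 dx = 16384/7;  ∫_0^4 6*x^3 dx = 384;  ∫_0^4 9 dx = 36.
  Sum: 16384/7 + 384 + 36 = 19324/7.
  ∫_0^4 u'(x)^2 dx = ∫_0^4 (9*x^4) dx. Term by term:
    ∫_0^4 9*x^4 dx = 9216/5.
Adding: ||u||_{H^1}^2 = 19324/7 + 9216/5 = 161132/35.


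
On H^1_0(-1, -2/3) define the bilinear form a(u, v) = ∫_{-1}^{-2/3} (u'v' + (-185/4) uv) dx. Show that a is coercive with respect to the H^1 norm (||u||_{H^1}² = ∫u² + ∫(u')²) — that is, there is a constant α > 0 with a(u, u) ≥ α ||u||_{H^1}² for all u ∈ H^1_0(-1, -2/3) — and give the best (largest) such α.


α = (-185 + 36*π^2)/(4*(1 + 9*π^2))

Coercivity of a(·,·) on H^1_0(-1, -2/3) means a(u, u) ≥ α ||u||_{H^1}² for every u ∈ H^1_0.
The interval has length L = 1/3, and Poincaré/coercivity depend only on L. Here a(u, u) = ∫(u')² + (-185/4)·∫u².
Here c = -185/4 < 0 with |c| < (π/L)² = 9*π^2, so coercivity still holds. The condition a(u,u) ≥ α||u||_{H^1}² reads (1−α)∫(u')² ≥ (α−c)∫u². Any admissible α is ≤ 1 (rapidly oscillating u have ∫u²/∫(u')² → 0), and α = 1 would force 0 ≥ (1−c)∫u², impossible since c < 1; so 1−α > 0. By the sharp Poincaré inequality on H^1_0 of an interval of length L, ∫(u')² ≥ (π/L)²∫u² with equality for the first sine mode sin(π(x−x₀)/L) (x₀ the left endpoint), so the inequality holds for all u iff (1−α)(π/L)² ≥ α − c, i.e. α ≤ ((π/L)² + c)/((π/L)² + 1) = (1 + c(L/π)²)/(1 + (L/π)²). (Direct route, valid since c ≤ 0: Poincaré gives c∫u² ≥ c(L/π)²∫(u')², so a(u,u) ≥ (1 + c(L/π)²)∫(u')², while ||u||_{H^1}² ≤ (1 + (L/π)²)∫(u')²; dividing yields the same α.) With (π/L)² = 9*π^2 and c = -185/4, the largest admissible constant is α = ((π/L)² + c)/((π/L)² + 1).
Simplifying, α = (-185 + 36*π^2)/(4*(1 + 9*π^2)).


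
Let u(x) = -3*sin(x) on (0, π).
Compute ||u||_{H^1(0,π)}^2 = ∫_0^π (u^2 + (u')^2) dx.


||u||_{H^1(0,π)}^2 = 9*π

u'(x) = -3*cos(x).
Expand u² and (u')² and integrate term by term on (0, π), using: for integers n ≥ 1, ∫_0^π sin²(nx) dx = ∫_0^π cos²(nx) dx = π/2; for n ≠ n', ∫_0^π sin(nx)sin(n'x) dx = ∫_0^π cos(nx)cos(n'x) dx = 0; and by product-to-sum, ∫_0^π sin(nx)cos(n'x) dx = ½∫_0^π [sin((n+n')x) + sin((n−n')x)] dx, which is 0 when n+n' is even and 2n/(n²−n'²) when n+n' is odd (it need not vanish on (0, π)).
  u² squared terms: (-3)²·∫sin(x)² dx = 9·π/2 = 9*π/2.
  So ∫_0^π u² dx = 9*π/2.
  (u')² squared terms: (-3)²·∫cos(x)² dx = 9·π/2 = 9*π/2.
  So ∫_0^π (u')² dx = 9*π/2.
||u||_{H^1}^2 = (9*π/2) + (9*π/2) = 9*π.


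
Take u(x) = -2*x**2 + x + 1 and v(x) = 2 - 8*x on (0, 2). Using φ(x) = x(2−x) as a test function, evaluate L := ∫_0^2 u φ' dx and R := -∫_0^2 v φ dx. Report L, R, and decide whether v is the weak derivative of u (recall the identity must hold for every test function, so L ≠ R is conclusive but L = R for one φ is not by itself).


LHS = 4, RHS = 8. No, v is not the weak derivative of u.

u(x) = -2*x**2 + x + 1, classical derivative u'(x) = 1 - 4*x.
φ(x) = x(2−x), so φ'(x) = 2 - 2*x.
Note φ(0) = φ(2) = 0, so the boundary term u·φ vanishes.
LHS = ∫_0^2 u(x) φ'(x) dx = ∫_0^2 (4*x^3 - 6*x^2 + 2) dx. Term by term:
  ∫_0^2 4*x^3 dx = 16;  ∫_0^2 -6*x^2 dx = -16;  ∫_0^2 2 dx = 4.
Sum: 16 − 16 + 4 = 4.
So LHS = 4.
∫_0^2 v(x) φ(x) dx = ∫_0^2 (8*x^3 - 18*x^2 + 4*x) dx. Term by term:
  ∫_0^2 8*x^3 dx = 32;  ∫_0^2 -18*x^2 dx = -48;  ∫_0^2 4*x dx = 8.
Sum: 32 − 48 + 8 = -8.
So RHS = -∫_0^2 v(x) φ(x) dx = 8.
LHS − RHS = -4 ≠ 0, so the identity fails.
(For a valid weak derivative the identity must hold for EVERY test function, in particular this one. The failure shows v is NOT the weak derivative of u.)
Correct weak derivative would be u'(x) = 1 - 4*x.


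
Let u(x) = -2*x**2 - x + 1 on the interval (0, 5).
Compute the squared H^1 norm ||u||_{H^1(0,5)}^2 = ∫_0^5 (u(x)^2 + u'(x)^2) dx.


||u||_{H^1}^2 = 11255/3

The H^1 norm (squared) on an interval (0, L) is
  ||u||_{H^1}^2 = ∫_0^L u(x)^2 dx + ∫_0^L u'(x)^2 dx.
Compute u'(x) = -4*x - 1.
Then u(x)^2 = 4*x**4 + 4*x**3 - 3*x**2 - 2*x + 1 and u'(x)^2 = 16*x**2 + 8*x + 1.
Integrate each monomial from 0 to 5 using ∫_0^5 c·x^n dx = c·5^(n+1)/(n+1):
  ∫_0^5 u(x)^2 dx = ∫_0^5 (4*x^4 + 4*x^3 - 3*x^2 - 2*x + 1) dx. Term by term:
    ∫_0^5 4*x^4 dx = 2500;  ∫_0^5 4*x^3 dx = 625;  ∫_0^5 -3*x^2 dx = -125;
    ∫_0^5 -2*x dx = -25;  ∫_0^5 1 dx = 5.
  Sum: 2500 + 625 − 125 − 25 + 5 = 2980.
  ∫_0^5 u'(x)^2 dx = ∫_0^5 (16*x^2 + 8*x + 1) dx. Term by term:
    ∫_0^5 16*x^2 dx = 2000/3;  ∫_0^5 8*x dx = 100;  ∫_0^5 1 dx = 5.
  Sum: 2000/3 + 100 + 5 = 2315/3.
Adding: ||u||_{H^1}^2 = 2980 + 2315/3 = 11255/3.


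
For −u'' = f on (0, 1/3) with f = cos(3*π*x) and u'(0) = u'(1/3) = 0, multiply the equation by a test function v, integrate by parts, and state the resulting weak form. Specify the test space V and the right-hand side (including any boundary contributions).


V = H^1(0, 1/3) (no boundary constraint on v; u is determined up to an additive constant); weak form: ∫_0^1/3 u'v' dx = ∫_0^1/3 (cos(3*π*x)) v dx for all v ∈ V.

Multiply both sides by a test function v and integrate from 0 to 1/3:
  ∫_0^1/3 −u''(x) v(x) dx = ∫_0^1/3 f(x) v(x) dx.
Integrate the LHS by parts once:
  ∫_0^1/3 −u'' v dx = −[u'(x) v(x)]_0^1/3 + ∫_0^1/3 u'(x) v'(x) dx.
Thus ∫_0^1/3 u'(x) v'(x) dx = ∫_0^1/3 f(x) v(x) dx + [u'(x) v(x)]_0^1/3.
Choose V so that boundary terms are either known or forced to vanish.
u has homogeneous Neumann: u'(0) = u'(1/3) = 0. So [u' v]_0^1/3 = 0·v(1/3) − 0·v(0) = 0 for any v; take V = H^1(0, 1/3).
Weak formulation: find u (satisfying any essential BC) such that ∫_0^1/3 u'(x) v'(x) dx = ∫_0^1/3 f v dx for all v ∈ V (homogeneous Neumann, so boundary terms vanish).
Substituting f(x) = cos(3*π*x), the right-hand side is ∫_0^1/3 (cos(3*π*x)) v dx.
Compatibility check (pure Neumann): taking v ≡ 1 ∈ V gives 0 = ∫_0^1/3 f dx + (0) − (0), i.e. ∫_0^1/3 f dx must equal u'(0) − u'(1/3) = 0. Indeed ∫_0^1/3 (cos(3*π*x)) dx = 0, so the data are compatible. The solution is then unique only up to an additive constant (fix it e.g. by requiring ∫_0^1/3 u dx = 0).


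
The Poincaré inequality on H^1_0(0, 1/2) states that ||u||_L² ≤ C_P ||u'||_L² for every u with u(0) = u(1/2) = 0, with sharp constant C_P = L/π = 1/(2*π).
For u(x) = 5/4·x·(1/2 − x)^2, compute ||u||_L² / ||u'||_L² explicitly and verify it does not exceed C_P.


||u||_L² / ||u'||_L² = sqrt(14)/28 < C_P = 1/(2*π).

u(x) = 5/4·x·(1/2 − x)^2, so u'(x) = 15*x^2/4 - 5*x/2 + 5/16.
u(x) = 5/4·x·(1/2 − x)^2 vanishes at x = 0 and x = 1/2, so u ∈ H^1_0(0, 1/2). Differentiate via the product rule and integrate the resulting polynomials term by term.
  ∫_0^1/2 u² dx = ∫_0^1/2 (25*x^6/16 - 25*x^5/8 + 75*x^4/32 - 25*x^3/32 + 25*x^2/256) dx. Term by term:
    ∫_0^1/2 25*x^6/16 dx = 25/14336;  ∫_0^1/2 -25*x^5/8 dx = -25/3072;  ∫_0^1/2 75*x^4/32 dx = 15/1024;
    ∫_0^1/2 -25*x^3/32 dx = -25/2048;  ∫_0^1/2 25*x^2/256 dx = 25/6144.
  Sum: 25/14336 − 25/3072 + 15/1024 − 25/2048 + 25/6144 = 5/43008.
  ∫_0^1/2 (u')² dx = ∫_0^1/2 (225*x^4/16 - 75*x^3/4 + 275*x^2/32 - 25*x/16 + 25/256) dx. Term by term:
    ∫_0^1/2 225*x^4/16 dx = 45/512;  ∫_0^1/2 -75*x^3/4 dx = -75/256;  ∫_0^1/2 275*x^2/32 dx = 275/768;
    ∫_0^1/2 -25*x/16 dx = -25/128;  ∫_0^1/2 25/256 dx = 25/512.
  Sum: 45/512 − 75/256 + 275/768 − 25/128 + 25/512 = 5/768.
∫_0^1/2 u² dx = 5/43008, so ||u||_L² = sqrt(210)/1344.
∫_0^1/2 (u')² dx = 5/768, so ||u'||_L² = sqrt(15)/48.
Ratio ||u||_L² / ||u'||_L² = sqrt(14)/28.
Sharp Poincaré constant on H^1_0(0, 1/2) is C_P = L/π = 1/(2*π), achieved by sin(2*π·x).
A polynomial bump cannot attain the sharp Poincaré constant (only the first sine eigenfunction does), so the ratio is strictly less than C_P, consistent with ||u||_L² ≤ C_P ||u'||_L².


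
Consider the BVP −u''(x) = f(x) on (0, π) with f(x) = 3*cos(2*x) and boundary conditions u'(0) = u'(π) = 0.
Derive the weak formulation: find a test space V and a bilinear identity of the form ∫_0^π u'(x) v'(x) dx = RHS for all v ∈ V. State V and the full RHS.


V = H^1(0, π) (no boundary constraint on v; u is determined up to an additive constant); weak form: ∫_0^π u'v' dx = ∫_0^π (3*cos(2*x)) v dx for all v ∈ V.

Multiply both sides by a test function v and integrate from 0 to π:
  ∫_0^π −u''(x) v(x) dx = ∫_0^π f(x) v(x) dx.
Integrate the LHS by parts once:
  ∫_0^π −u'' v dx = −[u'(x) v(x)]_0^π + ∫_0^π u'(x) v'(x) dx.
Thus ∫_0^π u'(x) v'(x) dx = ∫_0^π f(x) v(x) dx + [u'(x) v(x)]_0^π.
Choose V so that boundary terms are either known or forced to vanish.
u has homogeneous Neumann: u'(0) = u'(π) = 0. So [u' v]_0^π = 0·v(π) − 0·v(0) = 0 for any v; take V = H^1(0, π).
Weak formulation: find u (satisfying any essential BC) such that ∫_0^π u'(x) v'(x) dx = ∫_0^π f v dx for all v ∈ V (homogeneous Neumann, so boundary terms vanish).
Substituting f(x) = 3*cos(2*x), the right-hand side is ∫_0^π (3*cos(2*x)) v dx.
Compatibility check (pure Neumann): taking v ≡ 1 ∈ V gives 0 = ∫_0^π f dx + (0) − (0), i.e. ∫_0^π f dx must equal u'(0) − u'(π) = 0. Indeed ∫_0^π (3*cos(2*x)) dx = 0, so the data are compatible. The solution is then unique only up to an additive constant (fix it e.g. by requiring ∫_0^π u dx = 0).


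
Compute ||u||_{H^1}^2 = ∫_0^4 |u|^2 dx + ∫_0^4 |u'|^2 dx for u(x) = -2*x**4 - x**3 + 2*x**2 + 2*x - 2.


||u||_{H^1}^2 = 92899616/315

The H^1 norm (squared) on an interval (0, L) is
  ||u||_{H^1}^2 = ∫_0^L u(x)^2 dx + ∫_0^L u'(x)^2 dx.
Compute u'(x) = -8*x**3 - 3*x**2 + 4*x + 2.
Then u(x)^2 = 4*x**8 + 4*x**7 - 7*x**6 - 12*x**5 + 8*x**4 + 12*x**3 - 4*x**2 - 8*x + 4 and u'(x)^2 = 64*x**6 + 48*x**5 - 55*x**4 - 56*x**3 + 4*x**2 + 16*x + 4.
Integrate each monomial from 0 to 4 using ∫_0^4 c·x^n dx = c·4^(n+1)/(n+1):
  ∫_0^4 u(x)^2 dx = ∫_0^4 (4*x^8 + 4*x^7 - 7*x^6 - 12*x^5 + 8*x^4 + 12*x^3 - 4*x^2 - 8*x + 4) dx. Term by term:
    ∫_0^4 4*x^8 dx = 1048576/9;  ∫_0^4 4*x^7 dx = 32768;  ∫_0^4 -7*x^6 dx = -16384;
    ∫_0^4 -12*x^5 dx = -8192;  ∫_0^4 8*x^4 dx = 8192/5;  ∫_0^4 12*x^3 dx = 768;
    ∫_0^4 -4*x^2 dx = -256/3;  ∫_0^4 -8*x dx = -64;  ∫_0^4 4 dx = 16.
  Sum: 1048576/9 + 32768 − 16384 − 8192 + 8192/5 + 768 − 256/3 − 64 + 16 = 5713808/45.
  ∫_0^4 u'(x)^2 dx = ∫_0^4 (64*x^6 + 48*x^5 - 55*x^4 - 56*x^3 + 4*x^2 + 16*x + 4) dx. Term by term:
    ∫_0^4 64*x^6 dx = 1048576/7;  ∫_0^4 48*x^5 dx = 32768;  ∫_0^4 -55*x^4 dx = -11264;
    ∫_0^4 -56*x^3 dx = -3584;  ∫_0^4 4*x^2 dx = 256/3;  ∫_0^4 16*x dx = 128;
    ∫_0^4 4 dx = 16.
  Sum: 1048576/7 + 32768 − 11264 − 3584 + 256/3 + 128 + 16 = 3526864/21.
Adding: ||u||_{H^1}^2 = 5713808/45 + 3526864/21 = 92899616/315.


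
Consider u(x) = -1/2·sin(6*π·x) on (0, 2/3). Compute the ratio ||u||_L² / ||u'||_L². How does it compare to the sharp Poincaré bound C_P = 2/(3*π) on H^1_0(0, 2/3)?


||u||_L² / ||u'||_L² = 1/(6*π) < C_P = 2/(3*π).

u(x) = -1/2·sin(6*π·x), so u'(x) = -3*π*cos(6*π*x).
Writing u(x) = A·sin(kπx/L) with A = -1/2 and k = 4, use ∫_0^L sin²(kπx/L) dx = L/2 and ∫_0^L cos²(kπx/L) dx = L/2.
u² = 1/4·sin²(6*π·x) and (u')² = 9*π^2·cos²(6*π·x), and each of sin², cos² integrates to L/2 = 1/3 over (0, 2/3).
∫_0^2/3 u² dx = 1/12, so ||u||_L² = sqrt(3)/6.
∫_0^2/3 (u')² dx = 3*π^2, so ||u'||_L² = sqrt(3)*π.
Ratio ||u||_L² / ||u'||_L² = 1/(6*π).
Sharp Poincaré constant on H^1_0(0, 2/3) is C_P = L/π = 2/(3*π), achieved by sin(3*π/2·x).
This is the k = 4 harmonic; the ratio L/(kπ) is strictly less than C_P = L/π, consistent with the sharp inequality ||u||_L² ≤ C_P ||u'||_L².


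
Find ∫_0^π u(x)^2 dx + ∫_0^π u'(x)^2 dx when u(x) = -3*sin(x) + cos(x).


||u||_{H^1(0,π)}^2 = 10*π

u'(x) = -sin(x) - 3*cos(x).
Expand u² and (u')² and integrate term by term on (0, π), using: for integers n ≥ 1, ∫_0^π sin²(nx) dx = ∫_0^π cos²(nx) dx = π/2; for n ≠ n', ∫_0^π sin(nx)sin(n'x) dx = ∫_0^π cos(nx)cos(n'x) dx = 0; and by product-to-sum, ∫_0^π sin(nx)cos(n'x) dx = ½∫_0^π [sin((n+n')x) + sin((n−n')x)] dx, which is 0 when n+n' is even and 2n/(n²−n'²) when n+n' is odd (it need not vanish on (0, π)).
  u² squared terms: (-3)²·∫sin(x)² dx = 9·π/2 = 9*π/2;  (1)²·∫cos(x)² dx = 1·π/2 = π/2.
  u² cross terms: 2·(-3)·(1)·∫sin(x)·cos(x) dx = -6·(0) = 0.
  So ∫_0^π u² dx = 9*π/2 + π/2 + 0 = 5*π.
  (u')² squared terms: (-1)²·∫sin(x)² dx = 1·π/2 = π/2;  (-3)²·∫cos(x)² dx = 9·π/2 = 9*π/2.
  (u')² cross terms: 2·(-1)·(-3)·∫sin(x)·cos(x) dx = 6·(0) = 0.
  So ∫_0^π (u')² dx = π/2 + 9*π/2 + 0 = 5*π.
||u||_{H^1}^2 = (5*π) + (5*π) = 10*π.


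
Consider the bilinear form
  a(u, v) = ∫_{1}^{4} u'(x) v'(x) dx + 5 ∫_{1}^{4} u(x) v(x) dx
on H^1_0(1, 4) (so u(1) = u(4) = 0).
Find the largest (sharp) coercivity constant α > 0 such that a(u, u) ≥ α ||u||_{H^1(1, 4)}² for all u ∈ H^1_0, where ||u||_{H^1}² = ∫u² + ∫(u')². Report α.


α = 1

Coercivity of a(·,·) on H^1_0(1, 4) means a(u, u) ≥ α ||u||_{H^1}² for every u ∈ H^1_0.
The interval has length L = 3, and Poincaré/coercivity depend only on L. Here a(u, u) = ∫(u')² + (5)·∫u².
Here c = 5 ≥ 1, so a(u,u) = ∫(u')² + c∫u² ≥ ∫(u')² + ∫u² = ||u||_{H^1}², i.e. α = 1 works. No larger α is possible: a(u,u) ≥ α||u||_{H^1}² means (1−α)∫(u')² ≥ (α−c)∫u², and for the modes u_n = sin(nπ(x−x₀)/L) (x₀ the left endpoint) one has ∫u_n²/∫(u_n')² = (L/(nπ))² → 0, so a(u_n,u_n)/||u_n||_{H^1}² → 1. Hence the optimal constant is α = 1.
Therefore α = 1.


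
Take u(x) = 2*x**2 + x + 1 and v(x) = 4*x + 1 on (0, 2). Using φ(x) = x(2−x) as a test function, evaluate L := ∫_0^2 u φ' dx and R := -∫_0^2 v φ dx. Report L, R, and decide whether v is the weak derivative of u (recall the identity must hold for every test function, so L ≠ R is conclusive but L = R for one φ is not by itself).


LHS = -20/3, RHS = -20/3. Yes, v = u' weakly.

u(x) = 2*x**2 + x + 1, classical derivative u'(x) = 4*x + 1.
φ(x) = x(2−x), so φ'(x) = 2 - 2*x.
Note φ(0) = φ(2) = 0, so the boundary term u·φ vanishes.
LHS = ∫_0^2 u(x) φ'(x) dx = ∫_0^2 (-4*x^3 + 2*x^2 + 2) dx. Term by term:
  ∫_0^2 -4*x^3 dx = -16;  ∫_0^2 2*x^2 dx = 16/3;  ∫_0^2 2 dx = 4.
Sum: -16 + 16/3 + 4 = -20/3.
So LHS = -20/3.
∫_0^2 v(x) φ(x) dx = ∫_0^2 (-4*x^3 + 7*x^2 + 2*x) dx. Term by term:
  ∫_0^2 -4*x^3 dx = -16;  ∫_0^2 7*x^2 dx = 56/3;  ∫_0^2 2*x dx = 4.
Sum: -16 + 56/3 + 4 = 20/3.
So RHS = -∫_0^2 v(x) φ(x) dx = -20/3.
LHS = RHS, so the identity holds for this test φ.
Moreover u is smooth here and v(x) = u'(x) = 4*x + 1 pointwise, so the identity holds for every test function. Hence v is the weak derivative of u.


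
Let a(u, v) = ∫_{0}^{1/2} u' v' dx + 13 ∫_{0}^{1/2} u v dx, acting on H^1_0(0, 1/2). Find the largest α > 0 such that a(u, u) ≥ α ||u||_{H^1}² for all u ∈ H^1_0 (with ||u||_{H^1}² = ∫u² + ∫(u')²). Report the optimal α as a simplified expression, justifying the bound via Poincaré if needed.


α = 1

Coercivity of a(·,·) on H^1_0(0, 1/2) means a(u, u) ≥ α ||u||_{H^1}² for every u ∈ H^1_0.
The interval has length L = 1/2, and Poincaré/coercivity depend only on L. Here a(u, u) = ∫(u')² + (13)·∫u².
Here c = 13 ≥ 1, so a(u,u) = ∫(u')² + c∫u² ≥ ∫(u')² + ∫u² = ||u||_{H^1}², i.e. α = 1 works. No larger α is possible: a(u,u) ≥ α||u||_{H^1}² means (1−α)∫(u')² ≥ (α−c)∫u², and for the modes u_n = sin(nπ(x−x₀)/L) (x₀ the left endpoint) one has ∫u_n²/∫(u_n')² = (L/(nπ))² → 0, so a(u_n,u_n)/||u_n||_{H^1}² → 1. Hence the optimal constant is α = 1.
Therefore α = 1.
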